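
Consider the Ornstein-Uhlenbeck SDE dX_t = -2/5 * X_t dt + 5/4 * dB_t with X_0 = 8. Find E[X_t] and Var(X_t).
E[X_t] = 8*exp(-2*t/5); Var(X_t) = 125/64 - 125*exp(-4*t/5)/64

The OU SDE dX = -theta X dt + sigma dB admits the integrating factor exp(theta t): d(exp(theta t) X_t) = sigma exp(theta t) dB_t. Integrating from 0 to t:
  X_t = x_0 * exp(-theta t) + sigma * int_0^t exp(-theta (t-s)) dB_s.
The Itô integral has mean 0 and (by the Itô isometry) variance sigma^2 * int_0^t exp(-2 theta (t - s)) ds = sigma^2 * (1 - exp(-2 theta t)) / (2 theta).
With theta = 2/5, sigma = 5/4, x_0 = 8:
  E[X_t] = 8 * exp(-2/5 t) = 8*exp(-2*t/5)
  Var(X_t) = (5/4)^2 * (1 - exp(-2*2/5 t)) / (2 * 2/5) = 125/64 - 125*exp(-4*t/5)/64.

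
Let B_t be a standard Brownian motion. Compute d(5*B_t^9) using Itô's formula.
d(5*B_t^9) = (180*B_t^7) dt + (45*B_t^8) dB_t

Itô's formula for f(B_t) gives d f(B_t) = f'(B_t) dB_t + (1/2) f''(B_t) dt. Compute derivatives of f(x) = 5*x^9:
  f'(x)  = 45*x^8
  f''(x) = 360*x^7
Substitute x = B_t and multiply the f'' term by 1/2:
  drift     = (1/2) * (360*x^7) evaluated at B_t = 180*B_t^7
  diffusion = (45*x^8) evaluated at B_t = 45*B_t^8
Therefore d(5*B_t^9) = (180*B_t^7) dt + (45*B_t^8) dB_t.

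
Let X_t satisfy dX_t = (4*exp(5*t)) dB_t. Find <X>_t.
<X>_t = 8*exp(10*t)/5 - 8/5

For an Itô process dX_t = a(t) dt + b(t) dB_t, the quadratic variation is <X>_t = int_0^t b(s)^2 ds (the drift term does not contribute). Here b(s) = 4*exp(5*s), so
  b(s)^2 = 16*exp(10*s).
Integrating from 0 to t:
  <X>_t = int_0^t (16*exp(10*s)) ds = 8*exp(10*t)/5 - 8/5.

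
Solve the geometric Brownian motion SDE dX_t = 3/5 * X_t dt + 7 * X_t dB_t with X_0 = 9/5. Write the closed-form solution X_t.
X_t = 9/5 * exp((-239/10) * t + (7) * B_t)

For GBM dX = mu X dt + sigma X dB with X_0 = x_0, apply Itô to Y = log X: dY = (mu - sigma^2/2) dt + sigma dB, so Y_t = log(x_0) + (mu - sigma^2/2) t + sigma B_t and hence X_t = x_0 * exp((mu - sigma^2/2) t + sigma B_t).
With mu = 3/5, sigma = 7, x_0 = 9/5, this gives:
  X_t = 9/5 * exp((-239/10) * t + (7) * B_t).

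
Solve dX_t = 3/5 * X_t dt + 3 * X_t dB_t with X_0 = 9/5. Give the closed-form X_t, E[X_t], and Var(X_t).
X_t = 9/5 * exp((-39/10) t + (3) B_t); E[X_t] = 9*exp(3*t/5)/5; Var(X_t) = 81*(exp(9*t) - 1)*exp(6*t/5)/25

For GBM dX = mu X dt + sigma X dB with X_0 = x_0, apply Itô to Y = log X: dY = (mu - sigma^2/2) dt + sigma dB, so Y_t = log(x_0) + (mu - sigma^2/2) t + sigma B_t and hence X_t = x_0 * exp((mu - sigma^2/2) t + sigma B_t).
With mu = 3/5, sigma = 3, x_0 = 9/5, this gives:
  X_t = 9/5 * exp((-39/10) * t + (3) * B_t).
Since sigma*B_t ~ Normal(0, sigma^2 t), E[exp(sigma*B_t)] = exp(sigma^2 t / 2); so E[X_t] = x_0 * exp((mu - sigma^2/2) t) * exp(sigma^2 t / 2) = x_0 * exp(mu t) = 9*exp(3*t/5)/5.
Var(X_t) = E[X_t^2] - (E[X_t])^2 = x_0^2 * exp(2 mu t) * (exp(sigma^2 t) - 1) = 81*(exp(9*t) - 1)*exp(6*t/5)/25.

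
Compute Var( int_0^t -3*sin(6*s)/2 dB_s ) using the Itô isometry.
Var = 9*t/8 - 3*sin(12*t)/32

The Itô integral of a deterministic integrand f(s) has mean 0 because each increment f(s) * (B_{s+ds} - B_s) has mean 0. By the Itô isometry:
  Var( int_0^t f(s) dB_s ) = E[ (int_0^t f(s) dB_s)^2 ] = int_0^t f(s)^2 ds.
Here f(s) = -3*sin(6*s)/2, so f(s)^2 = 9*sin(6*s)^2/4. Integrate:
  int_0^t (9*sin(6*s)^2/4) ds = 9*t/8 - 3*sin(12*t)/32.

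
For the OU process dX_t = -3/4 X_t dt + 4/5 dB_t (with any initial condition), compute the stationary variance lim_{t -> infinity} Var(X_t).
lim Var(X_t) = 32/75

The OU SDE dX = -theta X dt + sigma dB admits the integrating factor exp(theta t): d(exp(theta t) X_t) = sigma exp(theta t) dB_t. Integrating from 0 to t gives X_t = x_0 * exp(-theta t) + sigma * int_0^t exp(-theta (t-s)) dB_s for any initial x_0. The Itô integral has variance (by the Itô isometry) sigma^2 * int_0^t exp(-2 theta (t - s)) ds = sigma^2 * (1 - exp(-2 theta t)) / (2 theta), independent of x_0.
With theta = 3/4, sigma = 4/5:
  Var(X_t) = (4/5)^2 * (1 - exp(-2*3/4 t)) / (2 * 3/4) = 32/75 - 32*exp(-3*t/2)/75.
As t -> infinity, exp(-2*3/4 t) -> 0, so the stationary variance is sigma^2 / (2 theta) = 32/75.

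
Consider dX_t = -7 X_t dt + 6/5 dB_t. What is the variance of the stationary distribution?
lim Var(X_t) = 18/175

The OU SDE dX = -theta X dt + sigma dB admits the integrating factor exp(theta t): d(exp(theta t) X_t) = sigma exp(theta t) dB_t. Integrating from 0 to t gives X_t = x_0 * exp(-theta t) + sigma * int_0^t exp(-theta (t-s)) dB_s for any initial x_0. The Itô integral has variance (by the Itô isometry) sigma^2 * int_0^t exp(-2 theta (t - s)) ds = sigma^2 * (1 - exp(-2 theta t)) / (2 theta), independent of x_0.
With theta = 7, sigma = 6/5:
  Var(X_t) = (6/5)^2 * (1 - exp(-2*7 t)) / (2 * 7) = 18/175 - 18*exp(-14*t)/175.
As t -> infinity, exp(-2*7 t) -> 0, so the stationary variance is sigma^2 / (2 theta) = 18/175.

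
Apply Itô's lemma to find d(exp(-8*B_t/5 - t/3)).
d(exp(-8*B_t/5 - t/3)) = (71*exp(-8*B_t/5 - t/3)/75) dt + (-8*exp(-8*B_t/5 - t/3)/5) dB_t

Itô's formula for f(t, x): d f(t, B_t) = (f_t + (1/2) f_xx) dt + f_x dB_t. Compute partials of f(t, x) = exp(-t/3 - 8*x/5):
  f_t(t,x)  = -exp(-t/3 - 8*x/5)/3
  f_x(t,x)  = -8*exp(-t/3 - 8*x/5)/5
  f_xx(t,x) = 64*exp(-t/3 - 8*x/5)/25
Assemble drift = f_t + (1/2) f_xx = 71*exp(-t/3 - 8*x/5)/75 and diffusion = f_x = -8*exp(-t/3 - 8*x/5)/5. Substituting x = B_t:
  d(exp(-8*B_t/5 - t/3)) = (71*exp(-8*B_t/5 - t/3)/75) dt + (-8*exp(-8*B_t/5 - t/3)/5) dB_t.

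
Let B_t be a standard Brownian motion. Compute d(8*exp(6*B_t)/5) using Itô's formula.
d(8*exp(6*B_t)/5) = (144*exp(6*B_t)/5) dt + (48*exp(6*B_t)/5) dB_t

Itô's formula for f(B_t) gives d f(B_t) = f'(B_t) dB_t + (1/2) f''(B_t) dt. Compute derivatives of f(x) = 8*exp(6*x)/5:
  f'(x)  = 48*exp(6*x)/5
  f''(x) = 288*exp(6*x)/5
Substitute x = B_t and multiply the f'' term by 1/2:
  drift     = (1/2) * (288*exp(6*x)/5) evaluated at B_t = 144*exp(6*B_t)/5
  diffusion = (48*exp(6*x)/5) evaluated at B_t = 48*exp(6*B_t)/5
Therefore d(8*exp(6*B_t)/5) = (144*exp(6*B_t)/5) dt + (48*exp(6*B_t)/5) dB_t.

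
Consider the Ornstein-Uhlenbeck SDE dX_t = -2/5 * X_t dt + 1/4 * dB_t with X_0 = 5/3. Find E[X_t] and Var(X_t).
E[X_t] = 5*exp(-2*t/5)/3; Var(X_t) = 5/64 - 5*exp(-4*t/5)/64

The OU SDE dX = -theta X dt + sigma dB admits the integrating factor exp(theta t): d(exp(theta t) X_t) = sigma exp(theta t) dB_t. Integrating from 0 to t:
  X_t = x_0 * exp(-theta t) + sigma * int_0^t exp(-theta (t-s)) dB_s.
The Itô integral has mean 0 and (by the Itô isometry) variance sigma^2 * int_0^t exp(-2 theta (t - s)) ds = sigma^2 * (1 - exp(-2 theta t)) / (2 theta).
With theta = 2/5, sigma = 1/4, x_0 = 5/3:
  E[X_t] = 5/3 * exp(-2/5 t) = 5*exp(-2*t/5)/3
  Var(X_t) = (1/4)^2 * (1 - exp(-2*2/5 t)) / (2 * 2/5) = 5/64 - 5*exp(-4*t/5)/64.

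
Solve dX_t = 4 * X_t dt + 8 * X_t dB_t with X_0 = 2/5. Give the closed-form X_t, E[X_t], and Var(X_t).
X_t = 2/5 * exp((-28) t + (8) B_t); E[X_t] = 2*exp(4*t)/5; Var(X_t) = 4*(exp(64*t) - 1)*exp(8*t)/25

For GBM dX = mu X dt + sigma X dB with X_0 = x_0, apply Itô to Y = log X: dY = (mu - sigma^2/2) dt + sigma dB, so Y_t = log(x_0) + (mu - sigma^2/2) t + sigma B_t and hence X_t = x_0 * exp((mu - sigma^2/2) t + sigma B_t).
With mu = 4, sigma = 8, x_0 = 2/5, this gives:
  X_t = 2/5 * exp((-28) * t + (8) * B_t).
Since sigma*B_t ~ Normal(0, sigma^2 t), E[exp(sigma*B_t)] = exp(sigma^2 t / 2); so E[X_t] = x_0 * exp((mu - sigma^2/2) t) * exp(sigma^2 t / 2) = x_0 * exp(mu t) = 2*exp(4*t)/5.
Var(X_t) = E[X_t^2] - (E[X_t])^2 = x_0^2 * exp(2 mu t) * (exp(sigma^2 t) - 1) = 4*(exp(64*t) - 1)*exp(8*t)/25.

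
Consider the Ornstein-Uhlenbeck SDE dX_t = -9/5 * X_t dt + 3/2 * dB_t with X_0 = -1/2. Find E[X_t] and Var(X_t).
E[X_t] = -exp(-9*t/5)/2; Var(X_t) = 5/8 - 5*exp(-18*t/5)/8

The OU SDE dX = -theta X dt + sigma dB admits the integrating factor exp(theta t): d(exp(theta t) X_t) = sigma exp(theta t) dB_t. Integrating from 0 to t:
  X_t = x_0 * exp(-theta t) + sigma * int_0^t exp(-theta (t-s)) dB_s.
The Itô integral has mean 0 and (by the Itô isometry) variance sigma^2 * int_0^t exp(-2 theta (t - s)) ds = sigma^2 * (1 - exp(-2 theta t)) / (2 theta).
With theta = 9/5, sigma = 3/2, x_0 = -1/2:
  E[X_t] = -1/2 * exp(-9/5 t) = -exp(-9*t/5)/2
  Var(X_t) = (3/2)^2 * (1 - exp(-2*9/5 t)) / (2 * 9/5) = 5/8 - 5*exp(-18*t/5)/8.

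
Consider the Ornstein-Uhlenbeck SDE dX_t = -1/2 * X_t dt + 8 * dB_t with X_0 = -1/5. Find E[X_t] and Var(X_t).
E[X_t] = -exp(-t/2)/5; Var(X_t) = 64 - 64*exp(-t)

The OU SDE dX = -theta X dt + sigma dB admits the integrating factor exp(theta t): d(exp(theta t) X_t) = sigma exp(theta t) dB_t. Integrating from 0 to t:
  X_t = x_0 * exp(-theta t) + sigma * int_0^t exp(-theta (t-s)) dB_s.
The Itô integral has mean 0 and (by the Itô isometry) variance sigma^2 * int_0^t exp(-2 theta (t - s)) ds = sigma^2 * (1 - exp(-2 theta t)) / (2 theta).
With theta = 1/2, sigma = 8, x_0 = -1/5:
  E[X_t] = -1/5 * exp(-1/2 t) = -exp(-t/2)/5
  Var(X_t) = (8)^2 * (1 - exp(-2*1/2 t)) / (2 * 1/2) = 64 - 64*exp(-t).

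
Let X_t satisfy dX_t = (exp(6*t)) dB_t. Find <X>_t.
<X>_t = exp(12*t)/12 - 1/12

For an Itô process dX_t = a(t) dt + b(t) dB_t, the quadratic variation is <X>_t = int_0^t b(s)^2 ds (the drift term does not contribute). Here b(s) = exp(6*s), so
  b(s)^2 = exp(12*s).
Integrating from 0 to t:
  <X>_t = int_0^t (exp(12*s)) ds = exp(12*t)/12 - 1/12.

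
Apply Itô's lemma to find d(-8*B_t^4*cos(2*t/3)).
d(-8*B_t^4*cos(2*t/3)) = (16*B_t^2*(B_t^2*sin(2*t/3) - 9*cos(2*t/3))/3) dt + (-32*B_t^3*cos(2*t/3)) dB_t

Itô's formula for f(t, x): d f(t, B_t) = (f_t + (1/2) f_xx) dt + f_x dB_t. Compute partials of f(t, x) = -8*x^4*cos(2*t/3):
  f_t(t,x)  = 16*x^4*sin(2*t/3)/3
  f_x(t,x)  = -32*x^3*cos(2*t/3)
  f_xx(t,x) = -96*x^2*cos(2*t/3)
Assemble drift = f_t + (1/2) f_xx = 16*x^2*(x^2*sin(2*t/3) - 9*cos(2*t/3))/3 and diffusion = f_x = -32*x^3*cos(2*t/3). Substituting x = B_t:
  d(-8*B_t^4*cos(2*t/3)) = (16*B_t^2*(B_t^2*sin(2*t/3) - 9*cos(2*t/3))/3) dt + (-32*B_t^3*cos(2*t/3)) dB_t.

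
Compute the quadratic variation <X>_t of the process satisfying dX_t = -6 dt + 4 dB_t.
<X>_t = 16*t

For an Itô process dX_t = a(t) dt + b(t) dB_t, the quadratic variation is <X>_t = int_0^t b(s)^2 ds (the drift term does not contribute). Here b(s) = 4, so
  b(s)^2 = 16.
Integrating from 0 to t:
  <X>_t = int_0^t (16) ds = 16*t.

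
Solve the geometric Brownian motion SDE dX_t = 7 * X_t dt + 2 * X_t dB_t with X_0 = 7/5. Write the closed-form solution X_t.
X_t = 7/5 * exp((5) * t + (2) * B_t)

For GBM dX = mu X dt + sigma X dB with X_0 = x_0, apply Itô to Y = log X: dY = (mu - sigma^2/2) dt + sigma dB, so Y_t = log(x_0) + (mu - sigma^2/2) t + sigma B_t and hence X_t = x_0 * exp((mu - sigma^2/2) t + sigma B_t).
With mu = 7, sigma = 2, x_0 = 7/5, this gives:
  X_t = 7/5 * exp((5) * t + (2) * B_t).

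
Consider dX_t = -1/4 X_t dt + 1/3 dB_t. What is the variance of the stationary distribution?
lim Var(X_t) = 2/9

The OU SDE dX = -theta X dt + sigma dB admits the integrating factor exp(theta t): d(exp(theta t) X_t) = sigma exp(theta t) dB_t. Integrating from 0 to t gives X_t = x_0 * exp(-theta t) + sigma * int_0^t exp(-theta (t-s)) dB_s for any initial x_0. The Itô integral has variance (by the Itô isometry) sigma^2 * int_0^t exp(-2 theta (t - s)) ds = sigma^2 * (1 - exp(-2 theta t)) / (2 theta), independent of x_0.
With theta = 1/4, sigma = 1/3:
  Var(X_t) = (1/3)^2 * (1 - exp(-2*1/4 t)) / (2 * 1/4) = 2/9 - 2*exp(-t/2)/9.
As t -> infinity, exp(-2*1/4 t) -> 0, so the stationary variance is sigma^2 / (2 theta) = 2/9.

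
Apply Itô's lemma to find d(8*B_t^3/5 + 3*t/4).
d(8*B_t^3/5 + 3*t/4) = (24*B_t/5 + 3/4) dt + (24*B_t^2/5) dB_t

Itô's formula for f(t, x): d f(t, B_t) = (f_t + (1/2) f_xx) dt + f_x dB_t. Compute partials of f(t, x) = 3*t/4 + 8*x^3/5:
  f_t(t,x)  = 3/4
  f_x(t,x)  = 24*x^2/5
  f_xx(t,x) = 48*x/5
Assemble drift = f_t + (1/2) f_xx = 24*x/5 + 3/4 and diffusion = f_x = 24*x^2/5. Substituting x = B_t:
  d(8*B_t^3/5 + 3*t/4) = (24*B_t/5 + 3/4) dt + (24*B_t^2/5) dB_t.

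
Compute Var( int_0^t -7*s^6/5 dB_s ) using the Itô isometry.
Var = 49*t^13/325

The Itô integral of a deterministic integrand f(s) has mean 0 because each increment f(s) * (B_{s+ds} - B_s) has mean 0. By the Itô isometry:
  Var( int_0^t f(s) dB_s ) = E[ (int_0^t f(s) dB_s)^2 ] = int_0^t f(s)^2 ds.
Here f(s) = -7*s^6/5, so f(s)^2 = 49*s^12/25. Integrate:
  int_0^t (49*s^12/25) ds = 49*t^13/325.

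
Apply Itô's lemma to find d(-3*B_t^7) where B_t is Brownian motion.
d(-3*B_t^7) = (-63*B_t^5) dt + (-21*B_t^6) dB_t

Itô's formula for f(B_t) gives d f(B_t) = f'(B_t) dB_t + (1/2) f''(B_t) dt. Compute derivatives of f(x) = -3*x^7:
  f'(x)  = -21*x^6
  f''(x) = -126*x^5
Substitute x = B_t and multiply the f'' term by 1/2:
  drift     = (1/2) * (-126*x^5) evaluated at B_t = -63*B_t^5
  diffusion = (-21*x^6) evaluated at B_t = -21*B_t^6
Therefore d(-3*B_t^7) = (-63*B_t^5) dt + (-21*B_t^6) dB_t.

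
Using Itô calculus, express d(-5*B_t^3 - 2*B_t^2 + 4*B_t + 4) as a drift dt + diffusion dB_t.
d(-5*B_t^3 - 2*B_t^2 + 4*B_t + 4) = (-15*B_t - 2) dt + (-15*B_t^2 - 4*B_t + 4) dB_t

Itô's formula for f(B_t) gives d f(B_t) = f'(B_t) dB_t + (1/2) f''(B_t) dt. Compute derivatives of f(x) = -5*x^3 - 2*x^2 + 4*x + 4:
  f'(x)  = -15*x^2 - 4*x + 4
  f''(x) = -30*x - 4
Substitute x = B_t and multiply the f'' term by 1/2:
  drift     = (1/2) * (-30*x - 4) evaluated at B_t = -15*B_t - 2
  diffusion = (-15*x^2 - 4*x + 4) evaluated at B_t = -15*B_t^2 - 4*B_t + 4
Therefore d(-5*B_t^3 - 2*B_t^2 + 4*B_t + 4) = (-15*B_t - 2) dt + (-15*B_t^2 - 4*B_t + 4) dB_t.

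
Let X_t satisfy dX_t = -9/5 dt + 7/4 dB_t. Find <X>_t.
<X>_t = 49*t/16

For an Itô process dX_t = a(t) dt + b(t) dB_t, the quadratic variation is <X>_t = int_0^t b(s)^2 ds (the drift term does not contribute). Here b(s) = 7/4, so
  b(s)^2 = 49/16.
Integrating from 0 to t:
  <X>_t = int_0^t (49/16) ds = 49*t/16.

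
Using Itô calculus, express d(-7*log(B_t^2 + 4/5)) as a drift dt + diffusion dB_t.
d(-7*log(B_t^2 + 4/5)) = (35*(5*B_t^2 - 4)/(5*B_t^2 + 4)^2) dt + (-70*B_t/(5*B_t^2 + 4)) dB_t

Itô's formula for f(B_t) gives d f(B_t) = f'(B_t) dB_t + (1/2) f''(B_t) dt. Compute derivatives of f(x) = -7*log(x^2 + 4/5):
  f'(x)  = -70*x/(5*x^2 + 4)
  f''(x) = 70*(5*x^2 - 4)/(5*x^2 + 4)^2
Substitute x = B_t and multiply the f'' term by 1/2:
  drift     = (1/2) * (70*(5*x^2 - 4)/(5*x^2 + 4)^2) evaluated at B_t = 35*(5*B_t^2 - 4)/(5*B_t^2 + 4)^2
  diffusion = (-70*x/(5*x^2 + 4)) evaluated at B_t = -70*B_t/(5*B_t^2 + 4)
Therefore d(-7*log(B_t^2 + 4/5)) = (35*(5*B_t^2 - 4)/(5*B_t^2 + 4)^2) dt + (-70*B_t/(5*B_t^2 + 4)) dB_t.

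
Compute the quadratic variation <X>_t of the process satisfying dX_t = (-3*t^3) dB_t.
<X>_t = 9*t^7/7

For an Itô process dX_t = a(t) dt + b(t) dB_t, the quadratic variation is <X>_t = int_0^t b(s)^2 ds (the drift term does not contribute). Here b(s) = -3*s^3, so
  b(s)^2 = 9*s^6.
Integrating from 0 to t:
  <X>_t = int_0^t (9*s^6) ds = 9*t^7/7.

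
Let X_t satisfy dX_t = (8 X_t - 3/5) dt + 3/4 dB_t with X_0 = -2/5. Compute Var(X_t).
Var(X_t) = 9*exp(16*t)/256 - 9/256

The variance V(t) = Var(X_t) satisfies V'(t) = 2 a V(t) + c^2 with V(0) = 0 (drift coefficient is linear in X, diffusion is constant). With a = 8, c = 3/4, the solution is
  V(t) = (c^2 / (2 a)) * (exp(2 a t) - 1)
       = ((3/4)^2 / (2*8)) * (exp(16 t) - 1)
       = 9*exp(16*t)/256 - 9/256.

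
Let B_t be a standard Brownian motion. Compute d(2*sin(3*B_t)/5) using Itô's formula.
d(2*sin(3*B_t)/5) = (-9*sin(3*B_t)/5) dt + (6*cos(3*B_t)/5) dB_t

Itô's formula for f(B_t) gives d f(B_t) = f'(B_t) dB_t + (1/2) f''(B_t) dt. Compute derivatives of f(x) = 2*sin(3*x)/5:
  f'(x)  = 6*cos(3*x)/5
  f''(x) = -18*sin(3*x)/5
Substitute x = B_t and multiply the f'' term by 1/2:
  drift     = (1/2) * (-18*sin(3*x)/5) evaluated at B_t = -9*sin(3*B_t)/5
  diffusion = (6*cos(3*x)/5) evaluated at B_t = 6*cos(3*B_t)/5
Therefore d(2*sin(3*B_t)/5) = (-9*sin(3*B_t)/5) dt + (6*cos(3*B_t)/5) dB_t.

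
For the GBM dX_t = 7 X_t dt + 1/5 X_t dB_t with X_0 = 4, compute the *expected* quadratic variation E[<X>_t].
E[<X>_t] = 16*exp(351*t/25)/351 - 16/351

<X>_t = int_0^t ((1/5) * X_s)^2 ds. Taking expectation inside the integral: E[<X>_t] = (1/5)^2 * int_0^t E[X_s^2] ds. For GBM, E[X_s^2] = x_0^2 * exp((2 mu + sigma^2) s). Integrating:
  E[<X>_t] = (1/5)^2 * 4^2 * (exp((2*7 + (1/5)^2) t) - 1) / (2*7 + (1/5)^2)
           = (1/5)^2 * 4^2 * (exp((351/25) t) - 1) / (351/25) = 16*exp(351*t/25)/351 - 16/351.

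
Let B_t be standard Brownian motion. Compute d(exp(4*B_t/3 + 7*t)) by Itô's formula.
d(exp(4*B_t/3 + 7*t)) = (71*exp(4*B_t/3 + 7*t)/9) dt + (4*exp(4*B_t/3 + 7*t)/3) dB_t

Itô's formula for f(t, x): d f(t, B_t) = (f_t + (1/2) f_xx) dt + f_x dB_t. Compute partials of f(t, x) = exp(7*t + 4*x/3):
  f_t(t,x)  = 7*exp(7*t + 4*x/3)
  f_x(t,x)  = 4*exp(7*t + 4*x/3)/3
  f_xx(t,x) = 16*exp(7*t + 4*x/3)/9
Assemble drift = f_t + (1/2) f_xx = 71*exp(7*t + 4*x/3)/9 and diffusion = f_x = 4*exp(7*t + 4*x/3)/3. Substituting x = B_t:
  d(exp(4*B_t/3 + 7*t)) = (71*exp(4*B_t/3 + 7*t)/9) dt + (4*exp(4*B_t/3 + 7*t)/3) dB_t.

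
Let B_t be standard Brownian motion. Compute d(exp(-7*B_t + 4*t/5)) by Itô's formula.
d(exp(-7*B_t + 4*t/5)) = (253*exp(-7*B_t + 4*t/5)/10) dt + (-7*exp(-7*B_t + 4*t/5)) dB_t

Itô's formula for f(t, x): d f(t, B_t) = (f_t + (1/2) f_xx) dt + f_x dB_t. Compute partials of f(t, x) = exp(4*t/5 - 7*x):
  f_t(t,x)  = 4*exp(4*t/5 - 7*x)/5
  f_x(t,x)  = -7*exp(4*t/5 - 7*x)
  f_xx(t,x) = 49*exp(4*t/5 - 7*x)
Assemble drift = f_t + (1/2) f_xx = 253*exp(4*t/5 - 7*x)/10 and diffusion = f_x = -7*exp(4*t/5 - 7*x). Substituting x = B_t:
  d(exp(-7*B_t + 4*t/5)) = (253*exp(-7*B_t + 4*t/5)/10) dt + (-7*exp(-7*B_t + 4*t/5)) dB_t.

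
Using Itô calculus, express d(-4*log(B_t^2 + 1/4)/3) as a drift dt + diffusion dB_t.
d(-4*log(B_t^2 + 1/4)/3) = (16*(4*B_t^2 - 1)/(3*(4*B_t^2 + 1)^2)) dt + (-32*B_t/(12*B_t^2 + 3)) dB_t

Itô's formula for f(B_t) gives d f(B_t) = f'(B_t) dB_t + (1/2) f''(B_t) dt. Compute derivatives of f(x) = -4*log(x^2 + 1/4)/3:
  f'(x)  = -32*x/(12*x^2 + 3)
  f''(x) = 32*(4*x^2 - 1)/(3*(4*x^2 + 1)^2)
Substitute x = B_t and multiply the f'' term by 1/2:
  drift     = (1/2) * (32*(4*x^2 - 1)/(3*(4*x^2 + 1)^2)) evaluated at B_t = 16*(4*B_t^2 - 1)/(3*(4*B_t^2 + 1)^2)
  diffusion = (-32*x/(12*x^2 + 3)) evaluated at B_t = -32*B_t/(12*B_t^2 + 3)
Therefore d(-4*log(B_t^2 + 1/4)/3) = (16*(4*B_t^2 - 1)/(3*(4*B_t^2 + 1)^2)) dt + (-32*B_t/(12*B_t^2 + 3)) dB_t.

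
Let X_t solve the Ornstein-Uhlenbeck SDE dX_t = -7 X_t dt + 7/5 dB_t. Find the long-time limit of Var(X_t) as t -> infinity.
lim Var(X_t) = 7/50

The OU SDE dX = -theta X dt + sigma dB admits the integrating factor exp(theta t): d(exp(theta t) X_t) = sigma exp(theta t) dB_t. Integrating from 0 to t gives X_t = x_0 * exp(-theta t) + sigma * int_0^t exp(-theta (t-s)) dB_s for any initial x_0. The Itô integral has variance (by the Itô isometry) sigma^2 * int_0^t exp(-2 theta (t - s)) ds = sigma^2 * (1 - exp(-2 theta t)) / (2 theta), independent of x_0.
With theta = 7, sigma = 7/5:
  Var(X_t) = (7/5)^2 * (1 - exp(-2*7 t)) / (2 * 7) = 7/50 - 7*exp(-14*t)/50.
As t -> infinity, exp(-2*7 t) -> 0, so the stationary variance is sigma^2 / (2 theta) = 7/50.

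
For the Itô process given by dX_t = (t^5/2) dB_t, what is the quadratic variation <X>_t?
<X>_t = t^11/44

For an Itô process dX_t = a(t) dt + b(t) dB_t, the quadratic variation is <X>_t = int_0^t b(s)^2 ds (the drift term does not contribute). Here b(s) = s^5/2, so
  b(s)^2 = s^10/4.
Integrating from 0 to t:
  <X>_t = int_0^t (s^10/4) ds = t^11/44.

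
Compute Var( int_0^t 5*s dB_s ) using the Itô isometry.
Var = 25*t^3/3

The Itô integral of a deterministic integrand f(s) has mean 0 because each increment f(s) * (B_{s+ds} - B_s) has mean 0. By the Itô isometry:
  Var( int_0^t f(s) dB_s ) = E[ (int_0^t f(s) dB_s)^2 ] = int_0^t f(s)^2 ds.
Here f(s) = 5*s, so f(s)^2 = 25*s^2. Integrate:
  int_0^t (25*s^2) ds = 25*t^3/3.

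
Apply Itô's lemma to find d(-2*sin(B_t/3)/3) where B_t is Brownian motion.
d(-2*sin(B_t/3)/3) = (sin(B_t/3)/27) dt + (-2*cos(B_t/3)/9) dB_t

Itô's formula for f(B_t) gives d f(B_t) = f'(B_t) dB_t + (1/2) f''(B_t) dt. Compute derivatives of f(x) = -2*sin(x/3)/3:
  f'(x)  = -2*cos(x/3)/9
  f''(x) = 2*sin(x/3)/27
Substitute x = B_t and multiply the f'' term by 1/2:
  drift     = (1/2) * (2*sin(x/3)/27) evaluated at B_t = sin(B_t/3)/27
  diffusion = (-2*cos(x/3)/9) evaluated at B_t = -2*cos(B_t/3)/9
Therefore d(-2*sin(B_t/3)/3) = (sin(B_t/3)/27) dt + (-2*cos(B_t/3)/9) dB_t.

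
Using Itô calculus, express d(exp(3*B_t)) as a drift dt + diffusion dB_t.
d(exp(3*B_t)) = (9*exp(3*B_t)/2) dt + (3*exp(3*B_t)) dB_t

Itô's formula for f(B_t) gives d f(B_t) = f'(B_t) dB_t + (1/2) f''(B_t) dt. Compute derivatives of f(x) = exp(3*x):
  f'(x)  = 3*exp(3*x)
  f''(x) = 9*exp(3*x)
Substitute x = B_t and multiply the f'' term by 1/2:
  drift     = (1/2) * (9*exp(3*x)) evaluated at B_t = 9*exp(3*B_t)/2
  diffusion = (3*exp(3*x)) evaluated at B_t = 3*exp(3*B_t)
Therefore d(exp(3*B_t)) = (9*exp(3*B_t)/2) dt + (3*exp(3*B_t)) dB_t.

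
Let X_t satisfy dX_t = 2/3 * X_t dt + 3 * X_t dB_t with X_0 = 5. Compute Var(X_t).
Var(X_t) = 25*(exp(9*t) - 1)*exp(4*t/3)

For GBM dX = mu X dt + sigma X dB with X_0 = x_0, apply Itô to Y = log X: dY = (mu - sigma^2/2) dt + sigma dB, so Y_t = log(x_0) + (mu - sigma^2/2) t + sigma B_t and hence X_t = x_0 * exp((mu - sigma^2/2) t + sigma B_t).
With mu = 2/3, sigma = 3, x_0 = 5, this gives:
  X_t = 5 * exp((-23/6) * t + (3) * B_t).
Since sigma*B_t ~ Normal(0, sigma^2 t), E[exp(sigma*B_t)] = exp(sigma^2 t / 2); so E[X_t] = x_0 * exp((mu - sigma^2/2) t) * exp(sigma^2 t / 2) = x_0 * exp(mu t) = 5*exp(2*t/3).
Var(X_t) = E[X_t^2] - (E[X_t])^2 = x_0^2 * exp(2 mu t) * (exp(sigma^2 t) - 1) = 25*(exp(9*t) - 1)*exp(4*t/3).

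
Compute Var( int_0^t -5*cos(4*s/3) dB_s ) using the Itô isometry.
Var = 25*t/2 + 75*sin(4*t/3)*cos(4*t/3)/8

The Itô integral of a deterministic integrand f(s) has mean 0 because each increment f(s) * (B_{s+ds} - B_s) has mean 0. By the Itô isometry:
  Var( int_0^t f(s) dB_s ) = E[ (int_0^t f(s) dB_s)^2 ] = int_0^t f(s)^2 ds.
Here f(s) = -5*cos(4*s/3), so f(s)^2 = 25*cos(4*s/3)^2. Integrate:
  int_0^t (25*cos(4*s/3)^2) ds = 25*t/2 + 75*sin(4*t/3)*cos(4*t/3)/8.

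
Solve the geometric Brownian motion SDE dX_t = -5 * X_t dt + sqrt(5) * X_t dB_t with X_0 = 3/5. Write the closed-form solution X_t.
X_t = 3/5 * exp((-15/2) * t + (sqrt(5)) * B_t)

For GBM dX = mu X dt + sigma X dB with X_0 = x_0, apply Itô to Y = log X: dY = (mu - sigma^2/2) dt + sigma dB, so Y_t = log(x_0) + (mu - sigma^2/2) t + sigma B_t and hence X_t = x_0 * exp((mu - sigma^2/2) t + sigma B_t).
With mu = -5, sigma = sqrt(5), x_0 = 3/5, this gives:
  X_t = 3/5 * exp((-15/2) * t + (sqrt(5)) * B_t).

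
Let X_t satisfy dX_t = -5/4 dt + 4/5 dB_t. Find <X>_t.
<X>_t = 16*t/25

For an Itô process dX_t = a(t) dt + b(t) dB_t, the quadratic variation is <X>_t = int_0^t b(s)^2 ds (the drift term does not contribute). Here b(s) = 4/5, so
  b(s)^2 = 16/25.
Integrating from 0 to t:
  <X>_t = int_0^t (16/25) ds = 16*t/25.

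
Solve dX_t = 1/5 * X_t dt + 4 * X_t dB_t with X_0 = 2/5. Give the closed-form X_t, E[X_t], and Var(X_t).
X_t = 2/5 * exp((-39/5) t + (4) B_t); E[X_t] = 2*exp(t/5)/5; Var(X_t) = 4*(exp(16*t) - 1)*exp(2*t/5)/25

For GBM dX = mu X dt + sigma X dB with X_0 = x_0, apply Itô to Y = log X: dY = (mu - sigma^2/2) dt + sigma dB, so Y_t = log(x_0) + (mu - sigma^2/2) t + sigma B_t and hence X_t = x_0 * exp((mu - sigma^2/2) t + sigma B_t).
With mu = 1/5, sigma = 4, x_0 = 2/5, this gives:
  X_t = 2/5 * exp((-39/5) * t + (4) * B_t).
Since sigma*B_t ~ Normal(0, sigma^2 t), E[exp(sigma*B_t)] = exp(sigma^2 t / 2); so E[X_t] = x_0 * exp((mu - sigma^2/2) t) * exp(sigma^2 t / 2) = x_0 * exp(mu t) = 2*exp(t/5)/5.
Var(X_t) = E[X_t^2] - (E[X_t])^2 = x_0^2 * exp(2 mu t) * (exp(sigma^2 t) - 1) = 4*(exp(16*t) - 1)*exp(2*t/5)/25.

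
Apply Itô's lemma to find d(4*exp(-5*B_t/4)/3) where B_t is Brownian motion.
d(4*exp(-5*B_t/4)/3) = (25*exp(-5*B_t/4)/24) dt + (-5*exp(-5*B_t/4)/3) dB_t

Itô's formula for f(B_t) gives d f(B_t) = f'(B_t) dB_t + (1/2) f''(B_t) dt. Compute derivatives of f(x) = 4*exp(-5*x/4)/3:
  f'(x)  = -5*exp(-5*x/4)/3
  f''(x) = 25*exp(-5*x/4)/12
Substitute x = B_t and multiply the f'' term by 1/2:
  drift     = (1/2) * (25*exp(-5*x/4)/12) evaluated at B_t = 25*exp(-5*B_t/4)/24
  diffusion = (-5*exp(-5*x/4)/3) evaluated at B_t = -5*exp(-5*B_t/4)/3
Therefore d(4*exp(-5*B_t/4)/3) = (25*exp(-5*B_t/4)/24) dt + (-5*exp(-5*B_t/4)/3) dB_t.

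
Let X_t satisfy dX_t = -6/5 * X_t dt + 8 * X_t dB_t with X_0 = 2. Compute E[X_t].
E[X_t] = 2*exp(-6*t/5)

For GBM dX = mu X dt + sigma X dB with X_0 = x_0, apply Itô to Y = log X: dY = (mu - sigma^2/2) dt + sigma dB, so Y_t = log(x_0) + (mu - sigma^2/2) t + sigma B_t and hence X_t = x_0 * exp((mu - sigma^2/2) t + sigma B_t).
With mu = -6/5, sigma = 8, x_0 = 2, this gives:
  X_t = 2 * exp((-166/5) * t + (8) * B_t).
Since sigma*B_t ~ Normal(0, sigma^2 t), E[exp(sigma*B_t)] = exp(sigma^2 t / 2); so E[X_t] = x_0 * exp((mu - sigma^2/2) t) * exp(sigma^2 t / 2) = x_0 * exp(mu t) = 2*exp(-6*t/5).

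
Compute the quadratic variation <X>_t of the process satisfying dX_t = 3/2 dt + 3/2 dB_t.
<X>_t = 9*t/4

For an Itô process dX_t = a(t) dt + b(t) dB_t, the quadratic variation is <X>_t = int_0^t b(s)^2 ds (the drift term does not contribute). Here b(s) = 3/2, so
  b(s)^2 = 9/4.
Integrating from 0 to t:
  <X>_t = int_0^t (9/4) ds = 9*t/4.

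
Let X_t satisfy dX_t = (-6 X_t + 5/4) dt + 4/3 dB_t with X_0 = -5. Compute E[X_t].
E[X_t] = 5/24 - 125*exp(-6*t)/24

Taking expectations and using E[dB_t] = 0, the mean m(t) = E[X_t] satisfies the ODE m'(t) = a m(t) + b with m(0) = x_0. With a = -6, b = 5/4, x_0 = -5, the solution is
  m(t) = x_0 * exp(a t) + (b/a) * (exp(a t) - 1)
       = (-5) * exp((-6) t) + ((5/4)/(-6)) * (exp((-6) t) - 1)
       = 5/24 - 125*exp(-6*t)/24.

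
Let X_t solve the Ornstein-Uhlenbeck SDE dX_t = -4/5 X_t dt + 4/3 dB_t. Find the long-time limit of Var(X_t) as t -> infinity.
lim Var(X_t) = 10/9

The OU SDE dX = -theta X dt + sigma dB admits the integrating factor exp(theta t): d(exp(theta t) X_t) = sigma exp(theta t) dB_t. Integrating from 0 to t gives X_t = x_0 * exp(-theta t) + sigma * int_0^t exp(-theta (t-s)) dB_s for any initial x_0. The Itô integral has variance (by the Itô isometry) sigma^2 * int_0^t exp(-2 theta (t - s)) ds = sigma^2 * (1 - exp(-2 theta t)) / (2 theta), independent of x_0.
With theta = 4/5, sigma = 4/3:
  Var(X_t) = (4/3)^2 * (1 - exp(-2*4/5 t)) / (2 * 4/5) = 10/9 - 10*exp(-8*t/5)/9.
As t -> infinity, exp(-2*4/5 t) -> 0, so the stationary variance is sigma^2 / (2 theta) = 10/9.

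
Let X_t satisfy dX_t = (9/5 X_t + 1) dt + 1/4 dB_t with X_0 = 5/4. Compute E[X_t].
E[X_t] = 65*exp(9*t/5)/36 - 5/9

Taking expectations and using E[dB_t] = 0, the mean m(t) = E[X_t] satisfies the ODE m'(t) = a m(t) + b with m(0) = x_0. With a = 9/5, b = 1, x_0 = 5/4, the solution is
  m(t) = x_0 * exp(a t) + (b/a) * (exp(a t) - 1)
       = (5/4) * exp((9/5) t) + (1/(9/5)) * (exp((9/5) t) - 1)
       = 65*exp(9*t/5)/36 - 5/9.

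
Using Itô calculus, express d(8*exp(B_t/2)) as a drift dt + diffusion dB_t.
d(8*exp(B_t/2)) = (exp(B_t/2)) dt + (4*exp(B_t/2)) dB_t

Itô's formula for f(B_t) gives d f(B_t) = f'(B_t) dB_t + (1/2) f''(B_t) dt. Compute derivatives of f(x) = 8*exp(x/2):
  f'(x)  = 4*exp(x/2)
  f''(x) = 2*exp(x/2)
Substitute x = B_t and multiply the f'' term by 1/2:
  drift     = (1/2) * (2*exp(x/2)) evaluated at B_t = exp(B_t/2)
  diffusion = (4*exp(x/2)) evaluated at B_t = 4*exp(B_t/2)
Therefore d(8*exp(B_t/2)) = (exp(B_t/2)) dt + (4*exp(B_t/2)) dB_t.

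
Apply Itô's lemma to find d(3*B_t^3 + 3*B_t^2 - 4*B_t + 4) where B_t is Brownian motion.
d(3*B_t^3 + 3*B_t^2 - 4*B_t + 4) = (9*B_t + 3) dt + (9*B_t^2 + 6*B_t - 4) dB_t

Itô's formula for f(B_t) gives d f(B_t) = f'(B_t) dB_t + (1/2) f''(B_t) dt. Compute derivatives of f(x) = 3*x^3 + 3*x^2 - 4*x + 4:
  f'(x)  = 9*x^2 + 6*x - 4
  f''(x) = 18*x + 6
Substitute x = B_t and multiply the f'' term by 1/2:
  drift     = (1/2) * (18*x + 6) evaluated at B_t = 9*B_t + 3
  diffusion = (9*x^2 + 6*x - 4) evaluated at B_t = 9*B_t^2 + 6*B_t - 4
Therefore d(3*B_t^3 + 3*B_t^2 - 4*B_t + 4) = (9*B_t + 3) dt + (9*B_t^2 + 6*B_t - 4) dB_t.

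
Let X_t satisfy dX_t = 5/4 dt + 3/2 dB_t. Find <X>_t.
<X>_t = 9*t/4

For an Itô process dX_t = a(t) dt + b(t) dB_t, the quadratic variation is <X>_t = int_0^t b(s)^2 ds (the drift term does not contribute). Here b(s) = 3/2, so
  b(s)^2 = 9/4.
Integrating from 0 to t:
  <X>_t = int_0^t (9/4) ds = 9*t/4.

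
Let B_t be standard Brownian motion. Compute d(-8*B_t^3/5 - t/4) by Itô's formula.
d(-8*B_t^3/5 - t/4) = (-24*B_t/5 - 1/4) dt + (-24*B_t^2/5) dB_t

Itô's formula for f(t, x): d f(t, B_t) = (f_t + (1/2) f_xx) dt + f_x dB_t. Compute partials of f(t, x) = -t/4 - 8*x^3/5:
  f_t(t,x)  = -1/4
  f_x(t,x)  = -24*x^2/5
  f_xx(t,x) = -48*x/5
Assemble drift = f_t + (1/2) f_xx = -24*x/5 - 1/4 and diffusion = f_x = -24*x^2/5. Substituting x = B_t:
  d(-8*B_t^3/5 - t/4) = (-24*B_t/5 - 1/4) dt + (-24*B_t^2/5) dB_t.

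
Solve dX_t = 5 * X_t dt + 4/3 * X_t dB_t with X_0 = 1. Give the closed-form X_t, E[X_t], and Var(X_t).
X_t = 1 * exp((37/9) t + (4/3) B_t); E[X_t] = exp(5*t); Var(X_t) = exp(106*t/9) - exp(10*t)

For GBM dX = mu X dt + sigma X dB with X_0 = x_0, apply Itô to Y = log X: dY = (mu - sigma^2/2) dt + sigma dB, so Y_t = log(x_0) + (mu - sigma^2/2) t + sigma B_t and hence X_t = x_0 * exp((mu - sigma^2/2) t + sigma B_t).
With mu = 5, sigma = 4/3, x_0 = 1, this gives:
  X_t = 1 * exp((37/9) * t + (4/3) * B_t).
Since sigma*B_t ~ Normal(0, sigma^2 t), E[exp(sigma*B_t)] = exp(sigma^2 t / 2); so E[X_t] = x_0 * exp((mu - sigma^2/2) t) * exp(sigma^2 t / 2) = x_0 * exp(mu t) = exp(5*t).
Var(X_t) = E[X_t^2] - (E[X_t])^2 = x_0^2 * exp(2 mu t) * (exp(sigma^2 t) - 1) = exp(106*t/9) - exp(10*t).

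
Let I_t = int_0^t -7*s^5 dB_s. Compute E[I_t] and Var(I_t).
E[I_t] = 0; Var(I_t) = 49*t^11/11

The Itô integral of a deterministic integrand f(s) has mean 0 because each increment f(s) * (B_{s+ds} - B_s) has mean 0. By the Itô isometry:
  Var( int_0^t f(s) dB_s ) = E[ (int_0^t f(s) dB_s)^2 ] = int_0^t f(s)^2 ds.
Here f(s) = -7*s^5, so f(s)^2 = 49*s^10. Integrate:
  int_0^t (49*s^10) ds = 49*t^11/11.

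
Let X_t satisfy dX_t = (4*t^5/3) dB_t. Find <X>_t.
<X>_t = 16*t^11/99

For an Itô process dX_t = a(t) dt + b(t) dB_t, the quadratic variation is <X>_t = int_0^t b(s)^2 ds (the drift term does not contribute). Here b(s) = 4*s^5/3, so
  b(s)^2 = 16*s^10/9.
Integrating from 0 to t:
  <X>_t = int_0^t (16*s^10/9) ds = 16*t^11/99.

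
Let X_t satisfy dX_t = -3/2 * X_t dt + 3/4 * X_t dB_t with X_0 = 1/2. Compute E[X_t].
E[X_t] = exp(-3*t/2)/2

For GBM dX = mu X dt + sigma X dB with X_0 = x_0, apply Itô to Y = log X: dY = (mu - sigma^2/2) dt + sigma dB, so Y_t = log(x_0) + (mu - sigma^2/2) t + sigma B_t and hence X_t = x_0 * exp((mu - sigma^2/2) t + sigma B_t).
With mu = -3/2, sigma = 3/4, x_0 = 1/2, this gives:
  X_t = 1/2 * exp((-57/32) * t + (3/4) * B_t).
Since sigma*B_t ~ Normal(0, sigma^2 t), E[exp(sigma*B_t)] = exp(sigma^2 t / 2); so E[X_t] = x_0 * exp((mu - sigma^2/2) t) * exp(sigma^2 t / 2) = x_0 * exp(mu t) = exp(-3*t/2)/2.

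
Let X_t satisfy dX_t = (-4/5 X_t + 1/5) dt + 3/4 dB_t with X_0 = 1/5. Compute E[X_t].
E[X_t] = 1/4 - exp(-4*t/5)/20

Taking expectations and using E[dB_t] = 0, the mean m(t) = E[X_t] satisfies the ODE m'(t) = a m(t) + b with m(0) = x_0. With a = -4/5, b = 1/5, x_0 = 1/5, the solution is
  m(t) = x_0 * exp(a t) + (b/a) * (exp(a t) - 1)
       = (1/5) * exp((-4/5) t) + ((1/5)/(-4/5)) * (exp((-4/5) t) - 1)
       = 1/4 - exp(-4*t/5)/20.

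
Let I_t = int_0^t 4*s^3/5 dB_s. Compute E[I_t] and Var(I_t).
E[I_t] = 0; Var(I_t) = 16*t^7/175

The Itô integral of a deterministic integrand f(s) has mean 0 because each increment f(s) * (B_{s+ds} - B_s) has mean 0. By the Itô isometry:
  Var( int_0^t f(s) dB_s ) = E[ (int_0^t f(s) dB_s)^2 ] = int_0^t f(s)^2 ds.
Here f(s) = 4*s^3/5, so f(s)^2 = 16*s^6/25. Integrate:
  int_0^t (16*s^6/25) ds = 16*t^7/175.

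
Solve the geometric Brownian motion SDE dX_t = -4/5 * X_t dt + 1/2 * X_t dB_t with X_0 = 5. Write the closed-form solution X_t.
X_t = 5 * exp((-37/40) * t + (1/2) * B_t)

For GBM dX = mu X dt + sigma X dB with X_0 = x_0, apply Itô to Y = log X: dY = (mu - sigma^2/2) dt + sigma dB, so Y_t = log(x_0) + (mu - sigma^2/2) t + sigma B_t and hence X_t = x_0 * exp((mu - sigma^2/2) t + sigma B_t).
With mu = -4/5, sigma = 1/2, x_0 = 5, this gives:
  X_t = 5 * exp((-37/40) * t + (1/2) * B_t).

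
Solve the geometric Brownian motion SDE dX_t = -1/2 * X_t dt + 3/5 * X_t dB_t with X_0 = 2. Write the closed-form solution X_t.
X_t = 2 * exp((-17/25) * t + (3/5) * B_t)

For GBM dX = mu X dt + sigma X dB with X_0 = x_0, apply Itô to Y = log X: dY = (mu - sigma^2/2) dt + sigma dB, so Y_t = log(x_0) + (mu - sigma^2/2) t + sigma B_t and hence X_t = x_0 * exp((mu - sigma^2/2) t + sigma B_t).
With mu = -1/2, sigma = 3/5, x_0 = 2, this gives:
  X_t = 2 * exp((-17/25) * t + (3/5) * B_t).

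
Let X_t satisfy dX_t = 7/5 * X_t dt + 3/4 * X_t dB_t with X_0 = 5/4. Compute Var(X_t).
Var(X_t) = 25*(exp(9*t/16) - 1)*exp(14*t/5)/16

For GBM dX = mu X dt + sigma X dB with X_0 = x_0, apply Itô to Y = log X: dY = (mu - sigma^2/2) dt + sigma dB, so Y_t = log(x_0) + (mu - sigma^2/2) t + sigma B_t and hence X_t = x_0 * exp((mu - sigma^2/2) t + sigma B_t).
With mu = 7/5, sigma = 3/4, x_0 = 5/4, this gives:
  X_t = 5/4 * exp((179/160) * t + (3/4) * B_t).
Since sigma*B_t ~ Normal(0, sigma^2 t), E[exp(sigma*B_t)] = exp(sigma^2 t / 2); so E[X_t] = x_0 * exp((mu - sigma^2/2) t) * exp(sigma^2 t / 2) = x_0 * exp(mu t) = 5*exp(7*t/5)/4.
Var(X_t) = E[X_t^2] - (E[X_t])^2 = x_0^2 * exp(2 mu t) * (exp(sigma^2 t) - 1) = 25*(exp(9*t/16) - 1)*exp(14*t/5)/16.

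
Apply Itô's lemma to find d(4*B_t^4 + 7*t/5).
d(4*B_t^4 + 7*t/5) = (24*B_t^2 + 7/5) dt + (16*B_t^3) dB_t

Itô's formula for f(t, x): d f(t, B_t) = (f_t + (1/2) f_xx) dt + f_x dB_t. Compute partials of f(t, x) = 7*t/5 + 4*x^4:
  f_t(t,x)  = 7/5
  f_x(t,x)  = 16*x^3
  f_xx(t,x) = 48*x^2
Assemble drift = f_t + (1/2) f_xx = 24*x^2 + 7/5 and diffusion = f_x = 16*x^3. Substituting x = B_t:
  d(4*B_t^4 + 7*t/5) = (24*B_t^2 + 7/5) dt + (16*B_t^3) dB_t.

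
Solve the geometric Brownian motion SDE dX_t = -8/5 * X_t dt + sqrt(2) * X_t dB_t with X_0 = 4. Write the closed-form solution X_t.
X_t = 4 * exp((-13/5) * t + (sqrt(2)) * B_t)

For GBM dX = mu X dt + sigma X dB with X_0 = x_0, apply Itô to Y = log X: dY = (mu - sigma^2/2) dt + sigma dB, so Y_t = log(x_0) + (mu - sigma^2/2) t + sigma B_t and hence X_t = x_0 * exp((mu - sigma^2/2) t + sigma B_t).
With mu = -8/5, sigma = sqrt(2), x_0 = 4, this gives:
  X_t = 4 * exp((-13/5) * t + (sqrt(2)) * B_t).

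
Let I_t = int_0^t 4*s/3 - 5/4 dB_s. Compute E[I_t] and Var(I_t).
E[I_t] = 0; Var(I_t) = t*(256*t^2 - 720*t + 675)/432

The Itô integral of a deterministic integrand f(s) has mean 0 because each increment f(s) * (B_{s+ds} - B_s) has mean 0. By the Itô isometry:
  Var( int_0^t f(s) dB_s ) = E[ (int_0^t f(s) dB_s)^2 ] = int_0^t f(s)^2 ds.
Here f(s) = 4*s/3 - 5/4, so f(s)^2 = (16*s - 15)^2/144. Integrate:
  int_0^t ((16*s - 15)^2/144) ds = t*(256*t^2 - 720*t + 675)/432.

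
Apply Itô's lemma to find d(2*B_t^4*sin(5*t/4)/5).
d(2*B_t^4*sin(5*t/4)/5) = (B_t^2*(5*B_t^2*cos(5*t/4) + 24*sin(5*t/4))/10) dt + (8*B_t^3*sin(5*t/4)/5) dB_t

Itô's formula for f(t, x): d f(t, B_t) = (f_t + (1/2) f_xx) dt + f_x dB_t. Compute partials of f(t, x) = 2*x^4*sin(5*t/4)/5:
  f_t(t,x)  = x^4*cos(5*t/4)/2
  f_x(t,x)  = 8*x^3*sin(5*t/4)/5
  f_xx(t,x) = 24*x^2*sin(5*t/4)/5
Assemble drift = f_t + (1/2) f_xx = x^2*(5*x^2*cos(5*t/4) + 24*sin(5*t/4))/10 and diffusion = f_x = 8*x^3*sin(5*t/4)/5. Substituting x = B_t:
  d(2*B_t^4*sin(5*t/4)/5) = (B_t^2*(5*B_t^2*cos(5*t/4) + 24*sin(5*t/4))/10) dt + (8*B_t^3*sin(5*t/4)/5) dB_t.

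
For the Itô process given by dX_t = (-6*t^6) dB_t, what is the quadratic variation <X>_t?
<X>_t = 36*t^13/13

For an Itô process dX_t = a(t) dt + b(t) dB_t, the quadratic variation is <X>_t = int_0^t b(s)^2 ds (the drift term does not contribute). Here b(s) = -6*s^6, so
  b(s)^2 = 36*s^12.
Integrating from 0 to t:
  <X>_t = int_0^t (36*s^12) ds = 36*t^13/13.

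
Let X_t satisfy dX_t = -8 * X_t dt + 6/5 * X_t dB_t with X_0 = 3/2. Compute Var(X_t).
Var(X_t) = (9*exp(36*t/25) - 9)*exp(-16*t)/4

For GBM dX = mu X dt + sigma X dB with X_0 = x_0, apply Itô to Y = log X: dY = (mu - sigma^2/2) dt + sigma dB, so Y_t = log(x_0) + (mu - sigma^2/2) t + sigma B_t and hence X_t = x_0 * exp((mu - sigma^2/2) t + sigma B_t).
With mu = -8, sigma = 6/5, x_0 = 3/2, this gives:
  X_t = 3/2 * exp((-218/25) * t + (6/5) * B_t).
Since sigma*B_t ~ Normal(0, sigma^2 t), E[exp(sigma*B_t)] = exp(sigma^2 t / 2); so E[X_t] = x_0 * exp((mu - sigma^2/2) t) * exp(sigma^2 t / 2) = x_0 * exp(mu t) = 3*exp(-8*t)/2.
Var(X_t) = E[X_t^2] - (E[X_t])^2 = x_0^2 * exp(2 mu t) * (exp(sigma^2 t) - 1) = (9*exp(36*t/25) - 9)*exp(-16*t)/4.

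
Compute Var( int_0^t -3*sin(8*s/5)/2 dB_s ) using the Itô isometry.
Var = 9*t/8 - 45*sin(8*t/5)*cos(8*t/5)/64

The Itô integral of a deterministic integrand f(s) has mean 0 because each increment f(s) * (B_{s+ds} - B_s) has mean 0. By the Itô isometry:
  Var( int_0^t f(s) dB_s ) = E[ (int_0^t f(s) dB_s)^2 ] = int_0^t f(s)^2 ds.
Here f(s) = -3*sin(8*s/5)/2, so f(s)^2 = 9*sin(8*s/5)^2/4. Integrate:
  int_0^t (9*sin(8*s/5)^2/4) ds = 9*t/8 - 45*sin(8*t/5)*cos(8*t/5)/64.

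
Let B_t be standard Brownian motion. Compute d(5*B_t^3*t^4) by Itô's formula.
d(5*B_t^3*t^4) = (5*B_t*t^3*(4*B_t^2 + 3*t)) dt + (15*B_t^2*t^4) dB_t

Itô's formula for f(t, x): d f(t, B_t) = (f_t + (1/2) f_xx) dt + f_x dB_t. Compute partials of f(t, x) = 5*t^4*x^3:
  f_t(t,x)  = 20*t^3*x^3
  f_x(t,x)  = 15*t^4*x^2
  f_xx(t,x) = 30*t^4*x
Assemble drift = f_t + (1/2) f_xx = 5*t^3*x*(3*t + 4*x^2) and diffusion = f_x = 15*t^4*x^2. Substituting x = B_t:
  d(5*B_t^3*t^4) = (5*B_t*t^3*(4*B_t^2 + 3*t)) dt + (15*B_t^2*t^4) dB_t.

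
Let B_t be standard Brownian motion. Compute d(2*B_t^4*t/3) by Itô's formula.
d(2*B_t^4*t/3) = (2*B_t^2*(B_t^2 + 6*t)/3) dt + (8*B_t^3*t/3) dB_t

Itô's formula for f(t, x): d f(t, B_t) = (f_t + (1/2) f_xx) dt + f_x dB_t. Compute partials of f(t, x) = 2*t*x^4/3:
  f_t(t,x)  = 2*x^4/3
  f_x(t,x)  = 8*t*x^3/3
  f_xx(t,x) = 8*t*x^2
Assemble drift = f_t + (1/2) f_xx = 2*x^2*(6*t + x^2)/3 and diffusion = f_x = 8*t*x^3/3. Substituting x = B_t:
  d(2*B_t^4*t/3) = (2*B_t^2*(B_t^2 + 6*t)/3) dt + (8*B_t^3*t/3) dB_t.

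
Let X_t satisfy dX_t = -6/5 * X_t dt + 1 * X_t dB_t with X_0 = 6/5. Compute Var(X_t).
Var(X_t) = (36*exp(t) - 36)*exp(-12*t/5)/25

For GBM dX = mu X dt + sigma X dB with X_0 = x_0, apply Itô to Y = log X: dY = (mu - sigma^2/2) dt + sigma dB, so Y_t = log(x_0) + (mu - sigma^2/2) t + sigma B_t and hence X_t = x_0 * exp((mu - sigma^2/2) t + sigma B_t).
With mu = -6/5, sigma = 1, x_0 = 6/5, this gives:
  X_t = 6/5 * exp((-17/10) * t + (1) * B_t).
Since sigma*B_t ~ Normal(0, sigma^2 t), E[exp(sigma*B_t)] = exp(sigma^2 t / 2); so E[X_t] = x_0 * exp((mu - sigma^2/2) t) * exp(sigma^2 t / 2) = x_0 * exp(mu t) = 6*exp(-6*t/5)/5.
Var(X_t) = E[X_t^2] - (E[X_t])^2 = x_0^2 * exp(2 mu t) * (exp(sigma^2 t) - 1) = (36*exp(t) - 36)*exp(-12*t/5)/25.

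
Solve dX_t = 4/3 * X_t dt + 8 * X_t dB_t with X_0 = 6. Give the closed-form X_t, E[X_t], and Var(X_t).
X_t = 6 * exp((-92/3) t + (8) B_t); E[X_t] = 6*exp(4*t/3); Var(X_t) = 36*(exp(64*t) - 1)*exp(8*t/3)

For GBM dX = mu X dt + sigma X dB with X_0 = x_0, apply Itô to Y = log X: dY = (mu - sigma^2/2) dt + sigma dB, so Y_t = log(x_0) + (mu - sigma^2/2) t + sigma B_t and hence X_t = x_0 * exp((mu - sigma^2/2) t + sigma B_t).
With mu = 4/3, sigma = 8, x_0 = 6, this gives:
  X_t = 6 * exp((-92/3) * t + (8) * B_t).
Since sigma*B_t ~ Normal(0, sigma^2 t), E[exp(sigma*B_t)] = exp(sigma^2 t / 2); so E[X_t] = x_0 * exp((mu - sigma^2/2) t) * exp(sigma^2 t / 2) = x_0 * exp(mu t) = 6*exp(4*t/3).
Var(X_t) = E[X_t^2] - (E[X_t])^2 = x_0^2 * exp(2 mu t) * (exp(sigma^2 t) - 1) = 36*(exp(64*t) - 1)*exp(8*t/3).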